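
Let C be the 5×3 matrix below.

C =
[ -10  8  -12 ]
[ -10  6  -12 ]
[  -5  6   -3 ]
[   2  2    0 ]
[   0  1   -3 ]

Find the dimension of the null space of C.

0

Row reduce to echelon form.
R2 ← R2 − R1: [0, -2, 0]
R3 ← R3 − (1/2)·R1: [0, 2, 3]
R4 ← R4 + (1/5)·R1: [0, 18/5, -12/5]
R3 ← R3 + R2: [0, 0, 3]
R4 ← R4 + (9/5)·R2: [0, 0, -12/5]
R5 ← R5 + (1/2)·R2: [0, 0, -3]
R4 ← R4 + (4/5)·R3: [0, 0, 0]
R5 ← R5 + R3: [0, 0, 0]
3 nonzero rows, so rank(C) = 3.
C has 3 columns; by rank–nullity, nullity = 3 − 3 = 0.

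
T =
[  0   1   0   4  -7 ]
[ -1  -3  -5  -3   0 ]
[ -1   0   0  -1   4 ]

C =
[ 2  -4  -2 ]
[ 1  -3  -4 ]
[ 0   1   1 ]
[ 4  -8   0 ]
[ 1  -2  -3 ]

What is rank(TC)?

3

First compute TC:
[[ 10, -21,  17],
 [-17,  32,   9],
 [ -2,   4, -10]]
Now row reduce the product.
R2 ← R2 + (17/10)·R1: [0, -37/10, 379/10]
R3 ← R3 + (1/5)·R1: [0, -1/5, -33/5]
R3 ← R3 − (2/37)·R2: [0, 0, -320/37]
3 nonzero rows, so rank(TC) = 3.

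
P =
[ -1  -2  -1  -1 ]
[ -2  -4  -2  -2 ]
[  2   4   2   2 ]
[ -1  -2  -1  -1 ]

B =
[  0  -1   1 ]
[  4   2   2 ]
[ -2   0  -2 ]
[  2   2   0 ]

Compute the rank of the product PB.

1

First compute PB:
[[ -8,  -5,  -3],
 [-16, -10,  -6],
 [ 16,  10,   6],
 [ -8,  -5,  -3]]
Now row reduce the product.
R2 ← R2 − (2)·R1: [0, 0, 0]
R3 ← R3 + (2)·R1: [0, 0, 0]
R4 ← R4 − R1: [0, 0, 0]
1 nonzero row, so rank(PB) = 1.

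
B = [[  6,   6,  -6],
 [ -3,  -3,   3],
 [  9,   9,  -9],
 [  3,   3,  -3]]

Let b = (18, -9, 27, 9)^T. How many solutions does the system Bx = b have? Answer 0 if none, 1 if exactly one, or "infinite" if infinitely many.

infinite

Row reduce the augmented matrix [B | b].
R2 ← R2 + (1/2)·R1: [0, 0, 0, 0]
R3 ← R3 − (3/2)·R1: [0, 0, 0, 0]
R4 ← R4 − (1/2)·R1: [0, 0, 0, 0]
The echelon form has 1 nonzero rows, and every pivot lies in the first 3 columns, so rank(B) = rank([B|b]) = 1.
The system is consistent.
rank = 1 < 3 unknowns, so there are infinitely many solutions.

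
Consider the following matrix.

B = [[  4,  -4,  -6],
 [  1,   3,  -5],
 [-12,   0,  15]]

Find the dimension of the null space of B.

Row reduce to echelon form.
R2 ← R2 − (1/4)·R1: [0, 4, -7/2]
R3 ← R3 + (3)·R1: [0, -12, -3]
R3 ← R3 + (3)·R2: [0, 0, -27/2]
3 nonzero rows, so rank(B) = 3.
B has 3 columns; by rank–nullity, nullity = 3 − 3 = 0.

0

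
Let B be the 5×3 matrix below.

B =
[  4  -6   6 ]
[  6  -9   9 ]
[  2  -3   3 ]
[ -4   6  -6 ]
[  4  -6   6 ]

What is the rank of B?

1

Row reduce to echelon form.
R2 ← R2 − (3/2)·R1: [0, 0, 0]
R3 ← R3 − (1/2)·R1: [0, 0, 0]
R4 ← R4 + R1: [0, 0, 0]
R5 ← R5 − R1: [0, 0, 0]
Echelon form has 1 nonzero row, so rank(B) = 1.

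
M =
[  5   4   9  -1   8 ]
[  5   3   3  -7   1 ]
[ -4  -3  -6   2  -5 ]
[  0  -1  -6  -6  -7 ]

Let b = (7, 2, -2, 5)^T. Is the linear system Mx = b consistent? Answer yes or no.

no

Row reduce the augmented matrix [M | b].
R2 ← R2 − R1: [0, -1, -6, -6, -7, -5]
R3 ← R3 + (4/5)·R1: [0, 1/5, 6/5, 6/5, 7/5, 18/5]
R3 ← R3 + (1/5)·R2: [0, 0, 0, 0, 0, 13/5]
R4 ← R4 − R2: [0, 0, 0, 0, 0, 10]
R4 ← R4 − (50/13)·R3: [0, 0, 0, 0, 0, 0]
The echelon form has 3 nonzero rows; the last pivot sits in the augmented column, so rank(M) = 2 but rank([M|b]) = 3.
Since the ranks differ, the system is inconsistent.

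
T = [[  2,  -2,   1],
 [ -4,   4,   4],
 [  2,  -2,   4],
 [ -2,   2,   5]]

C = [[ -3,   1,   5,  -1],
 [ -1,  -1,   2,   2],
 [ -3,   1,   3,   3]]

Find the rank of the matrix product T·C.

2

First compute TC:
[[ -7,   5,   9,  -3],
 [ -4,  -4,   0,  24],
 [-16,   8,  18,   6],
 [-11,   1,   9,  21]]
Now row reduce the product.
R2 ← R2 − (4/7)·R1: [0, -48/7, -36/7, 180/7]
R3 ← R3 − (16/7)·R1: [0, -24/7, -18/7, 90/7]
R4 ← R4 − (11/7)·R1: [0, -48/7, -36/7, 180/7]
R3 ← R3 − (1/2)·R2: [0, 0, 0, 0]
R4 ← R4 − R2: [0, 0, 0, 0]
2 nonzero rows, so rank(TC) = 2.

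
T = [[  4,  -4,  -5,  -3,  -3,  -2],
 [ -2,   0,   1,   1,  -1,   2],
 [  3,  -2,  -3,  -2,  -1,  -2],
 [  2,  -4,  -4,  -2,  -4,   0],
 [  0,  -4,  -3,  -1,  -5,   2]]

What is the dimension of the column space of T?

2

Row reduce to echelon form.
R2 ← R2 + (1/2)·R1: [0, -2, -3/2, -1/2, -5/2, 1]
R3 ← R3 − (3/4)·R1: [0, 1, 3/4, 1/4, 5/4, -1/2]
R4 ← R4 − (1/2)·R1: [0, -2, -3/2, -1/2, -5/2, 1]
R3 ← R3 + (1/2)·R2: [0, 0, 0, 0, 0, 0]
R4 ← R4 − R2: [0, 0, 0, 0, 0, 0]
R5 ← R5 − (2)·R2: [0, 0, 0, 0, 0, 0]
Echelon form has 2 nonzero rows, so rank(T) = 2.
The column space has dimension equal to the rank: 2.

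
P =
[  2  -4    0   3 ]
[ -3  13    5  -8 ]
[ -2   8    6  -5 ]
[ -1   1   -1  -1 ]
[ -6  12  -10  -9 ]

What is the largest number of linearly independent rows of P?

Row reduce to echelon form.
R2 ← R2 + (3/2)·R1: [0, 7, 5, -7/2]
R3 ← R3 + R1: [0, 4, 6, -2]
R4 ← R4 + (1/2)·R1: [0, -1, -1, 1/2]
R5 ← R5 + (3)·R1: [0, 0, -10, 0]
R3 ← R3 − (4/7)·R2: [0, 0, 22/7, 0]
R4 ← R4 + (1/7)·R2: [0, 0, -2/7, 0]
R4 ← R4 + (1/11)·R3: [0, 0, 0, 0]
R5 ← R5 + (35/11)·R3: [0, 0, 0, 0]
Echelon form has 3 nonzero rows, so rank(P) = 3.
The rank gives the maximum number of linearly independent rows: 3.

3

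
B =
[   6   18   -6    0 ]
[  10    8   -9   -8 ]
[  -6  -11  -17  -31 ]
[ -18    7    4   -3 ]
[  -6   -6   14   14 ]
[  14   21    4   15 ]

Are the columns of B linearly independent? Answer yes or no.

Row reduce B to echelon form.
R2 ← R2 − (5/3)·R1: [0, -22, 1, -8]
R3 ← R3 + R1: [0, 7, -23, -31]
R4 ← R4 + (3)·R1: [0, 61, -14, -3]
R5 ← R5 + R1: [0, 12, 8, 14]
R6 ← R6 − (7/3)·R1: [0, -21, 18, 15]
R3 ← R3 + (7/22)·R2: [0, 0, -499/22, -369/11]
R4 ← R4 + (61/22)·R2: [0, 0, -247/22, -277/11]
R5 ← R5 + (6/11)·R2: [0, 0, 94/11, 106/11]
R6 ← R6 − (21/22)·R2: [0, 0, 375/22, 249/11]
R4 ← R4 − (247/499)·R3: [0, 0, 0, -4280/499]
R5 ← R5 + (188/499)·R3: [0, 0, 0, -1498/499]
R6 ← R6 + (375/499)·R3: [0, 0, 0, -1284/499]
R5 ← R5 − (7/20)·R4: [0, 0, 0, 0]
R6 ← R6 − (3/10)·R4: [0, 0, 0, 0]
4 pivots among 4 columns.
Every column is a pivot column, so the columns are linearly independent.

yes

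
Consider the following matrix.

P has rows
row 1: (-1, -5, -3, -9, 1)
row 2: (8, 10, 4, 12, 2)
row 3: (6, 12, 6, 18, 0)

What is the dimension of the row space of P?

2

Row reduce to echelon form.
R2 ← R2 + (8)·R1: [0, -30, -20, -60, 10]
R3 ← R3 + (6)·R1: [0, -18, -12, -36, 6]
R3 ← R3 − (3/5)·R2: [0, 0, 0, 0, 0]
Echelon form has 2 nonzero rows, so rank(P) = 2.
The row space has dimension equal to the rank: 2.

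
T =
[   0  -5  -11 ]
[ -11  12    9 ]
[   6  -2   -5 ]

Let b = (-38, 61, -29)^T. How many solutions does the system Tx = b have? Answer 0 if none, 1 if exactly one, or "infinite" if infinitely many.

Row reduce the augmented matrix [T | b].
Swap R1 ↔ R2
R3 ← R3 + (6/11)·R1: [0, 50/11, -1/11, 47/11]
R3 ← R3 + (10/11)·R2: [0, 0, -111/11, -333/11]
The echelon form has 3 nonzero rows, and every pivot lies in the first 3 columns, so rank(T) = rank([T|b]) = 3.
The system is consistent.
rank = 3 = number of unknowns, so the solution is unique.

1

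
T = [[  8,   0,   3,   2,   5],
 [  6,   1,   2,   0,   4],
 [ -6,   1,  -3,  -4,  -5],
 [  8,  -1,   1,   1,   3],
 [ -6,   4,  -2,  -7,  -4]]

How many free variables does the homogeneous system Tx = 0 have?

1

Row reduce to echelon form.
R2 ← R2 − (3/4)·R1: [0, 1, -1/4, -3/2, 1/4]
R3 ← R3 + (3/4)·R1: [0, 1, -3/4, -5/2, -5/4]
R4 ← R4 − R1: [0, -1, -2, -1, -2]
R5 ← R5 + (3/4)·R1: [0, 4, 1/4, -11/2, -1/4]
R3 ← R3 − R2: [0, 0, -1/2, -1, -3/2]
R4 ← R4 + R2: [0, 0, -9/4, -5/2, -7/4]
R5 ← R5 − (4)·R2: [0, 0, 5/4, 1/2, -5/4]
R4 ← R4 − (9/2)·R3: [0, 0, 0, 2, 5]
R5 ← R5 + (5/2)·R3: [0, 0, 0, -2, -5]
R5 ← R5 + R4: [0, 0, 0, 0, 0]
4 nonzero rows, so rank(T) = 4.
T has 5 columns; by rank–nullity, nullity = 5 − 4 = 1.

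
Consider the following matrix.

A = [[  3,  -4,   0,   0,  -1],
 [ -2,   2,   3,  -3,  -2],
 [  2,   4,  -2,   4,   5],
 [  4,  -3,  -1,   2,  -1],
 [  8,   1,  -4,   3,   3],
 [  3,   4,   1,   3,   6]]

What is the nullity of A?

Row reduce to echelon form.
R2 ← R2 + (2/3)·R1: [0, -2/3, 3, -3, -8/3]
R3 ← R3 − (2/3)·R1: [0, 20/3, -2, 4, 17/3]
R4 ← R4 − (4/3)·R1: [0, 7/3, -1, 2, 1/3]
R5 ← R5 − (8/3)·R1: [0, 35/3, -4, 3, 17/3]
R6 ← R6 − R1: [0, 8, 1, 3, 7]
R3 ← R3 + (10)·R2: [0, 0, 28, -26, -21]
R4 ← R4 + (7/2)·R2: [0, 0, 19/2, -17/2, -9]
R5 ← R5 + (35/2)·R2: [0, 0, 97/2, -99/2, -41]
R6 ← R6 + (12)·R2: [0, 0, 37, -33, -25]
R4 ← R4 − (19/56)·R3: [0, 0, 0, 9/28, -15/8]
R5 ← R5 − (97/56)·R3: [0, 0, 0, -125/28, -37/8]
R6 ← R6 − (37/28)·R3: [0, 0, 0, 19/14, 11/4]
R5 ← R5 + (125/9)·R4: [0, 0, 0, 0, -92/3]
R6 ← R6 − (38/9)·R4: [0, 0, 0, 0, 32/3]
R6 ← R6 + (8/23)·R5: [0, 0, 0, 0, 0]
5 nonzero rows, so rank(A) = 5.
A has 5 columns; by rank–nullity, nullity = 5 − 5 = 0.

0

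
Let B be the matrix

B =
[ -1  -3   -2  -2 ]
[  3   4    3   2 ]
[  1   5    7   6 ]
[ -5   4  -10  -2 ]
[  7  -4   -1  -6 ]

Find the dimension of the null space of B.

Row reduce to echelon form.
R2 ← R2 + (3)·R1: [0, -5, -3, -4]
R3 ← R3 + R1: [0, 2, 5, 4]
R4 ← R4 − (5)·R1: [0, 19, 0, 8]
R5 ← R5 + (7)·R1: [0, -25, -15, -20]
R3 ← R3 + (2/5)·R2: [0, 0, 19/5, 12/5]
R4 ← R4 + (19/5)·R2: [0, 0, -57/5, -36/5]
R5 ← R5 − (5)·R2: [0, 0, 0, 0]
R4 ← R4 + (3)·R3: [0, 0, 0, 0]
3 nonzero rows, so rank(B) = 3.
B has 4 columns; by rank–nullity, nullity = 4 − 3 = 1.

1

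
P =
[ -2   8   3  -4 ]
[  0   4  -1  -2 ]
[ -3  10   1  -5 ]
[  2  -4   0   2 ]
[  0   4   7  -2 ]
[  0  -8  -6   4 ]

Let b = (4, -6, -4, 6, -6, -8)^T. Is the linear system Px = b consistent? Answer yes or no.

no

Row reduce the augmented matrix [P | b].
R3 ← R3 − (3/2)·R1: [0, -2, -7/2, 1, -10]
R4 ← R4 + R1: [0, 4, 3, -2, 10]
R3 ← R3 + (1/2)·R2: [0, 0, -4, 0, -13]
R4 ← R4 − R2: [0, 0, 4, 0, 16]
R5 ← R5 − R2: [0, 0, 8, 0, 0]
R6 ← R6 + (2)·R2: [0, 0, -8, 0, -20]
R4 ← R4 + R3: [0, 0, 0, 0, 3]
R5 ← R5 + (2)·R3: [0, 0, 0, 0, -26]
R6 ← R6 − (2)·R3: [0, 0, 0, 0, 6]
R5 ← R5 + (26/3)·R4: [0, 0, 0, 0, 0]
R6 ← R6 − (2)·R4: [0, 0, 0, 0, 0]
The echelon form has 4 nonzero rows; the last pivot sits in the augmented column, so rank(P) = 3 but rank([P|b]) = 4.
Since the ranks differ, the system is inconsistent.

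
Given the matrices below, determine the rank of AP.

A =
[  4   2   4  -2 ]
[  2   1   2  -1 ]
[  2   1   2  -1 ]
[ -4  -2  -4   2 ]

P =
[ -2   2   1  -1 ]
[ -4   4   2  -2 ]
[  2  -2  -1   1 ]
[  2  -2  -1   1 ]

First compute AP:
[[-12,  12,   6,  -6],
 [ -6,   6,   3,  -3],
 [ -6,   6,   3,  -3],
 [ 12, -12,  -6,   6]]
Now row reduce the product.
R2 ← R2 − (1/2)·R1: [0, 0, 0, 0]
R3 ← R3 − (1/2)·R1: [0, 0, 0, 0]
R4 ← R4 + R1: [0, 0, 0, 0]
1 nonzero row, so rank(AP) = 1.

1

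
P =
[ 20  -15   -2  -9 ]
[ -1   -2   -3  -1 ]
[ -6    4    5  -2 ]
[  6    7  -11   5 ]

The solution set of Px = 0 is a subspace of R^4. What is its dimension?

0

Row reduce to echelon form.
R2 ← R2 + (1/20)·R1: [0, -11/4, -31/10, -29/20]
R3 ← R3 + (3/10)·R1: [0, -1/2, 22/5, -47/10]
R4 ← R4 − (3/10)·R1: [0, 23/2, -52/5, 77/10]
R3 ← R3 − (2/11)·R2: [0, 0, 273/55, -244/55]
R4 ← R4 + (46/11)·R2: [0, 0, -257/11, 18/11]
R4 ← R4 + (1285/273)·R3: [0, 0, 0, -5254/273]
4 nonzero rows, so rank(P) = 4.
P has 4 columns; by rank–nullity, nullity = 4 − 4 = 0.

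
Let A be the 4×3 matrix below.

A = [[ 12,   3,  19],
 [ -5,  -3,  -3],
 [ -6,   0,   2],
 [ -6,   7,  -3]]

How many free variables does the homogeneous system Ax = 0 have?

Row reduce to echelon form.
R2 ← R2 + (5/12)·R1: [0, -7/4, 59/12]
R3 ← R3 + (1/2)·R1: [0, 3/2, 23/2]
R4 ← R4 + (1/2)·R1: [0, 17/2, 13/2]
R3 ← R3 + (6/7)·R2: [0, 0, 110/7]
R4 ← R4 + (34/7)·R2: [0, 0, 638/21]
R4 ← R4 − (29/15)·R3: [0, 0, 0]
3 nonzero rows, so rank(A) = 3.
A has 3 columns; by rank–nullity, nullity = 3 − 3 = 0.

0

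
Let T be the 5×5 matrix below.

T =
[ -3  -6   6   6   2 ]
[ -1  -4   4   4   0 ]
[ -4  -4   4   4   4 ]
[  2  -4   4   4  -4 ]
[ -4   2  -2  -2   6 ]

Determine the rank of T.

Row reduce to echelon form.
R2 ← R2 − (1/3)·R1: [0, -2, 2, 2, -2/3]
R3 ← R3 − (4/3)·R1: [0, 4, -4, -4, 4/3]
R4 ← R4 + (2/3)·R1: [0, -8, 8, 8, -8/3]
R5 ← R5 − (4/3)·R1: [0, 10, -10, -10, 10/3]
R3 ← R3 + (2)·R2: [0, 0, 0, 0, 0]
R4 ← R4 − (4)·R2: [0, 0, 0, 0, 0]
R5 ← R5 + (5)·R2: [0, 0, 0, 0, 0]
Echelon form has 2 nonzero rows, so rank(T) = 2.

2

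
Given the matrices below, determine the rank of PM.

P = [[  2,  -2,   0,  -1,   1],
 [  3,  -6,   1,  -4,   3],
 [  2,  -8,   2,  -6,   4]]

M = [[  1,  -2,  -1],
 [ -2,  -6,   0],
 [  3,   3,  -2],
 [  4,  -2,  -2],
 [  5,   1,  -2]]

First compute PM:
[[  7,  11,  -2],
 [ 17,  44,  -3],
 [ 20,  66,  -2]]
Now row reduce the product.
R2 ← R2 − (17/7)·R1: [0, 121/7, 13/7]
R3 ← R3 − (20/7)·R1: [0, 242/7, 26/7]
R3 ← R3 − (2)·R2: [0, 0, 0]
2 nonzero rows, so rank(PM) = 2.

2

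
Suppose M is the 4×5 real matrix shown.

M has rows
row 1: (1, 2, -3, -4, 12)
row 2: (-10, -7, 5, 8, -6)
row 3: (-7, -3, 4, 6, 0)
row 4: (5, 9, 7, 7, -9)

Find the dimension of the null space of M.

Row reduce to echelon form.
R2 ← R2 + (10)·R1: [0, 13, -25, -32, 114]
R3 ← R3 + (7)·R1: [0, 11, -17, -22, 84]
R4 ← R4 − (5)·R1: [0, -1, 22, 27, -69]
R3 ← R3 − (11/13)·R2: [0, 0, 54/13, 66/13, -162/13]
R4 ← R4 + (1/13)·R2: [0, 0, 261/13, 319/13, -783/13]
R4 ← R4 − (29/6)·R3: [0, 0, 0, 0, 0]
3 nonzero rows, so rank(M) = 3.
M has 5 columns; by rank–nullity, nullity = 5 − 3 = 2.

2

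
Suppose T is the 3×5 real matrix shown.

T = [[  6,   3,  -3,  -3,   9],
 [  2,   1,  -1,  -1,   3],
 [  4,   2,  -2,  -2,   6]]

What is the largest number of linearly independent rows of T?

1

Row reduce to echelon form.
R2 ← R2 − (1/3)·R1: [0, 0, 0, 0, 0]
R3 ← R3 − (2/3)·R1: [0, 0, 0, 0, 0]
Echelon form has 1 nonzero row, so rank(T) = 1.
The rank gives the maximum number of linearly independent rows: 1.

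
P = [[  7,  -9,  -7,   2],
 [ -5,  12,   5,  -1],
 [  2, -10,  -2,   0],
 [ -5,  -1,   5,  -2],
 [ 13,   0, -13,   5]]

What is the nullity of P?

2

Row reduce to echelon form.
R2 ← R2 + (5/7)·R1: [0, 39/7, 0, 3/7]
R3 ← R3 − (2/7)·R1: [0, -52/7, 0, -4/7]
R4 ← R4 + (5/7)·R1: [0, -52/7, 0, -4/7]
R5 ← R5 − (13/7)·R1: [0, 117/7, 0, 9/7]
R3 ← R3 + (4/3)·R2: [0, 0, 0, 0]
R4 ← R4 + (4/3)·R2: [0, 0, 0, 0]
R5 ← R5 − (3)·R2: [0, 0, 0, 0]
2 nonzero rows, so rank(P) = 2.
P has 4 columns; by rank–nullity, nullity = 4 − 2 = 2.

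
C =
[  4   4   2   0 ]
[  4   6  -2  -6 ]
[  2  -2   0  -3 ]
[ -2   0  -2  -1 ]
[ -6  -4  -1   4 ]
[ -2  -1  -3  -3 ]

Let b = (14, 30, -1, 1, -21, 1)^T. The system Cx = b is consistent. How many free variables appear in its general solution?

1

Row reduce the augmented matrix [C | b].
R2 ← R2 − R1: [0, 2, -4, -6, 16]
R3 ← R3 − (1/2)·R1: [0, -4, -1, -3, -8]
R4 ← R4 + (1/2)·R1: [0, 2, -1, -1, 8]
R5 ← R5 + (3/2)·R1: [0, 2, 2, 4, 0]
R6 ← R6 + (1/2)·R1: [0, 1, -2, -3, 8]
R3 ← R3 + (2)·R2: [0, 0, -9, -15, 24]
R4 ← R4 − R2: [0, 0, 3, 5, -8]
R5 ← R5 − R2: [0, 0, 6, 10, -16]
R6 ← R6 − (1/2)·R2: [0, 0, 0, 0, 0]
R4 ← R4 + (1/3)·R3: [0, 0, 0, 0, 0]
R5 ← R5 + (2/3)·R3: [0, 0, 0, 0, 0]
The echelon form has 3 nonzero rows, and every pivot lies in the first 4 columns, so rank(C) = rank([C|b]) = 3.
The system is consistent.
Free variables = (unknowns) − (rank) = 4 − 3 = 1.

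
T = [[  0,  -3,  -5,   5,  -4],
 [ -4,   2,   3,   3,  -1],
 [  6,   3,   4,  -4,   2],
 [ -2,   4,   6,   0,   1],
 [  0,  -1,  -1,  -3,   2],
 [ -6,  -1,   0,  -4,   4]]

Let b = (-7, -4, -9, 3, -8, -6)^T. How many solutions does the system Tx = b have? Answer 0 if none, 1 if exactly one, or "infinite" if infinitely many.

Row reduce the augmented matrix [T | b].
Swap R1 ↔ R2
R3 ← R3 + (3/2)·R1: [0, 6, 17/2, 1/2, 1/2, -15]
R4 ← R4 − (1/2)·R1: [0, 3, 9/2, -3/2, 3/2, 5]
R6 ← R6 − (3/2)·R1: [0, -4, -9/2, -17/2, 11/2, 0]
R3 ← R3 + (2)·R2: [0, 0, -3/2, 21/2, -15/2, -29]
R4 ← R4 + R2: [0, 0, -1/2, 7/2, -5/2, -2]
R5 ← R5 − (1/3)·R2: [0, 0, 2/3, -14/3, 10/3, -17/3]
R6 ← R6 − (4/3)·R2: [0, 0, 13/6, -91/6, 65/6, 28/3]
R4 ← R4 − (1/3)·R3: [0, 0, 0, 0, 0, 23/3]
R5 ← R5 + (4/9)·R3: [0, 0, 0, 0, 0, -167/9]
R6 ← R6 + (13/9)·R3: [0, 0, 0, 0, 0, -293/9]
R5 ← R5 + (167/69)·R4: [0, 0, 0, 0, 0, 0]
R6 ← R6 + (293/69)·R4: [0, 0, 0, 0, 0, 0]
The echelon form has 4 nonzero rows; the last pivot sits in the augmented column, so rank(T) = 3 but rank([T|b]) = 4.
Since the ranks differ, the system is inconsistent.
It has no solutions.

0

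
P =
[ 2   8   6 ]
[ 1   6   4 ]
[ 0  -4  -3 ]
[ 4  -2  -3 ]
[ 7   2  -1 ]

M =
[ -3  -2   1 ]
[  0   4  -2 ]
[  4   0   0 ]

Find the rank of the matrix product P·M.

First compute PM:
[[ 18,  28, -14],
 [ 13,  22, -11],
 [-12, -16,   8],
 [-24, -16,   8],
 [-25,  -6,   3]]
Now row reduce the product.
R2 ← R2 − (13/18)·R1: [0, 16/9, -8/9]
R3 ← R3 + (2/3)·R1: [0, 8/3, -4/3]
R4 ← R4 + (4/3)·R1: [0, 64/3, -32/3]
R5 ← R5 + (25/18)·R1: [0, 296/9, -148/9]
R3 ← R3 − (3/2)·R2: [0, 0, 0]
R4 ← R4 − (12)·R2: [0, 0, 0]
R5 ← R5 − (37/2)·R2: [0, 0, 0]
2 nonzero rows, so rank(PM) = 2.

2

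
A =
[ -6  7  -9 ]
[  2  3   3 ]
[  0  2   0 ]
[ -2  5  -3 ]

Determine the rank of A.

2

Row reduce to echelon form.
R2 ← R2 + (1/3)·R1: [0, 16/3, 0]
R4 ← R4 − (1/3)·R1: [0, 8/3, 0]
R3 ← R3 − (3/8)·R2: [0, 0, 0]
R4 ← R4 − (1/2)·R2: [0, 0, 0]
Echelon form has 2 nonzero rows, so rank(A) = 2.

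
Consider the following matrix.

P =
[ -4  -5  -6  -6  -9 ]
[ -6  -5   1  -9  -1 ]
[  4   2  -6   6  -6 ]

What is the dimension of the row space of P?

Row reduce to echelon form.
R2 ← R2 − (3/2)·R1: [0, 5/2, 10, 0, 25/2]
R3 ← R3 + R1: [0, -3, -12, 0, -15]
R3 ← R3 + (6/5)·R2: [0, 0, 0, 0, 0]
Echelon form has 2 nonzero rows, so rank(P) = 2.
The row space has dimension equal to the rank: 2.

2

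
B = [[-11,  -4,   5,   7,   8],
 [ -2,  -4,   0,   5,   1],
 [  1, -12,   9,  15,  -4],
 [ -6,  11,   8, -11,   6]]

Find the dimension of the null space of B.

Row reduce to echelon form.
R2 ← R2 − (2/11)·R1: [0, -36/11, -10/11, 41/11, -5/11]
R3 ← R3 + (1/11)·R1: [0, -136/11, 104/11, 172/11, -36/11]
R4 ← R4 − (6/11)·R1: [0, 145/11, 58/11, -163/11, 18/11]
R3 ← R3 − (34/9)·R2: [0, 0, 116/9, 14/9, -14/9]
R4 ← R4 + (145/36)·R2: [0, 0, 29/18, 7/36, -7/36]
R4 ← R4 − (1/8)·R3: [0, 0, 0, 0, 0]
3 nonzero rows, so rank(B) = 3.
B has 5 columns; by rank–nullity, nullity = 5 − 3 = 2.

2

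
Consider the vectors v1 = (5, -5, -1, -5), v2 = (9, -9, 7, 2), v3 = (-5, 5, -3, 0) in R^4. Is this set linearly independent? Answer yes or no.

Form the matrix with these vectors as rows and row reduce.
R2 ← R2 − (9/5)·R1: [0, 0, 44/5, 11]
R3 ← R3 + R1: [0, 0, -4, -5]
R3 ← R3 + (5/11)·R2: [0, 0, 0, 0]
2 nonzero rows, so the 3 vectors span a space of dimension 2.
Since 2 < 3, the vectors are linearly dependent.

no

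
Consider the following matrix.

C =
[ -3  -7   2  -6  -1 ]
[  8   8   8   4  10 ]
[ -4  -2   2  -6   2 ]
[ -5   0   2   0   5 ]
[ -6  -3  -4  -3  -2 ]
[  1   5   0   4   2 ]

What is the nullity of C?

0

Row reduce to echelon form.
R2 ← R2 + (8/3)·R1: [0, -32/3, 40/3, -12, 22/3]
R3 ← R3 − (4/3)·R1: [0, 22/3, -2/3, 2, 10/3]
R4 ← R4 − (5/3)·R1: [0, 35/3, -4/3, 10, 20/3]
R5 ← R5 − (2)·R1: [0, 11, -8, 9, 0]
R6 ← R6 + (1/3)·R1: [0, 8/3, 2/3, 2, 5/3]
R3 ← R3 + (11/16)·R2: [0, 0, 17/2, -25/4, 67/8]
R4 ← R4 + (35/32)·R2: [0, 0, 53/4, -25/8, 235/16]
R5 ← R5 + (33/32)·R2: [0, 0, 23/4, -27/8, 121/16]
R6 ← R6 + (1/4)·R2: [0, 0, 4, -1, 7/2]
R4 ← R4 − (53/34)·R3: [0, 0, 0, 225/34, 111/68]
R5 ← R5 − (23/34)·R3: [0, 0, 0, 29/34, 129/68]
R6 ← R6 − (8/17)·R3: [0, 0, 0, 33/17, -15/34]
R5 ← R5 − (29/225)·R4: [0, 0, 0, 0, 253/150]
R6 ← R6 − (22/75)·R4: [0, 0, 0, 0, -23/25]
R6 ← R6 + (6/11)·R5: [0, 0, 0, 0, 0]
5 nonzero rows, so rank(C) = 5.
C has 5 columns; by rank–nullity, nullity = 5 − 5 = 0.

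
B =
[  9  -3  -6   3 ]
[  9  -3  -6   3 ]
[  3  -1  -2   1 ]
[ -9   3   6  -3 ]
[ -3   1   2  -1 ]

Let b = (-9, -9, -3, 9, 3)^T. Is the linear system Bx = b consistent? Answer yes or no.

yes

Row reduce the augmented matrix [B | b].
R2 ← R2 − R1: [0, 0, 0, 0, 0]
R3 ← R3 − (1/3)·R1: [0, 0, 0, 0, 0]
R4 ← R4 + R1: [0, 0, 0, 0, 0]
R5 ← R5 + (1/3)·R1: [0, 0, 0, 0, 0]
The echelon form has 1 nonzero rows, and every pivot lies in the first 4 columns, so rank(B) = rank([B|b]) = 1.
The system is consistent.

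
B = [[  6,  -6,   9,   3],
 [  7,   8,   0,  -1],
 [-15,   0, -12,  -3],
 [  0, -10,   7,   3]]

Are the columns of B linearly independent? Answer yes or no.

no

Row reduce B to echelon form.
R2 ← R2 − (7/6)·R1: [0, 15, -21/2, -9/2]
R3 ← R3 + (5/2)·R1: [0, -15, 21/2, 9/2]
R3 ← R3 + R2: [0, 0, 0, 0]
R4 ← R4 + (2/3)·R2: [0, 0, 0, 0]
2 pivots among 4 columns.
Only 2 < 4 pivot columns, so the columns are linearly dependent.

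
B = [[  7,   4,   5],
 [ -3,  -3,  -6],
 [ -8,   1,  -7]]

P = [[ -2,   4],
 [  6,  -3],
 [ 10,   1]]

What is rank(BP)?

2

First compute BP:
[[ 60,  21],
 [-72,  -9],
 [-48, -42]]
Now row reduce the product.
R2 ← R2 + (6/5)·R1: [0, 81/5]
R3 ← R3 + (4/5)·R1: [0, -126/5]
R3 ← R3 + (14/9)·R2: [0, 0]
2 nonzero rows, so rank(BP) = 2.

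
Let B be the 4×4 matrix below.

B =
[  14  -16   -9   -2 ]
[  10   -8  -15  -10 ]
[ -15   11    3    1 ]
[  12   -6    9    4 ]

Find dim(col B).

Row reduce to echelon form.
R2 ← R2 − (5/7)·R1: [0, 24/7, -60/7, -60/7]
R3 ← R3 + (15/14)·R1: [0, -43/7, -93/14, -8/7]
R4 ← R4 − (6/7)·R1: [0, 54/7, 117/7, 40/7]
R3 ← R3 + (43/24)·R2: [0, 0, -22, -33/2]
R4 ← R4 − (9/4)·R2: [0, 0, 36, 25]
R4 ← R4 + (18/11)·R3: [0, 0, 0, -2]
Echelon form has 4 nonzero rows, so rank(B) = 4.
The column space has dimension equal to the rank: 4.

4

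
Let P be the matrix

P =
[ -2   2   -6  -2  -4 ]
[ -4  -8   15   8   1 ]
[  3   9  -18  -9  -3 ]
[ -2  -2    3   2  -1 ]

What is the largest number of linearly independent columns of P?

Row reduce to echelon form.
R2 ← R2 − (2)·R1: [0, -12, 27, 12, 9]
R3 ← R3 + (3/2)·R1: [0, 12, -27, -12, -9]
R4 ← R4 − R1: [0, -4, 9, 4, 3]
R3 ← R3 + R2: [0, 0, 0, 0, 0]
R4 ← R4 − (1/3)·R2: [0, 0, 0, 0, 0]
Echelon form has 2 nonzero rows, so rank(P) = 2.
The rank gives the maximum number of linearly independent columns: 2.

2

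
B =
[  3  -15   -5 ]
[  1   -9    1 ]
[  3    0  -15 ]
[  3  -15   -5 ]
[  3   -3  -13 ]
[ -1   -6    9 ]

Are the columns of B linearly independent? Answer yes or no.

Row reduce B to echelon form.
R2 ← R2 − (1/3)·R1: [0, -4, 8/3]
R3 ← R3 − R1: [0, 15, -10]
R4 ← R4 − R1: [0, 0, 0]
R5 ← R5 − R1: [0, 12, -8]
R6 ← R6 + (1/3)·R1: [0, -11, 22/3]
R3 ← R3 + (15/4)·R2: [0, 0, 0]
R5 ← R5 + (3)·R2: [0, 0, 0]
R6 ← R6 − (11/4)·R2: [0, 0, 0]
2 pivots among 3 columns.
Only 2 < 3 pivot columns, so the columns are linearly dependent.

no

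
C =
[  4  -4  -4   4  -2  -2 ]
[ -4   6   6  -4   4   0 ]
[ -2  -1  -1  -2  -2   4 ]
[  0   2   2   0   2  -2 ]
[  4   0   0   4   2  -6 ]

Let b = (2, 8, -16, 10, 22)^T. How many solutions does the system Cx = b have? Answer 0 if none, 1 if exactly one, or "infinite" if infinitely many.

Row reduce the augmented matrix [C | b].
R2 ← R2 + R1: [0, 2, 2, 0, 2, -2, 10]
R3 ← R3 + (1/2)·R1: [0, -3, -3, 0, -3, 3, -15]
R5 ← R5 − R1: [0, 4, 4, 0, 4, -4, 20]
R3 ← R3 + (3/2)·R2: [0, 0, 0, 0, 0, 0, 0]
R4 ← R4 − R2: [0, 0, 0, 0, 0, 0, 0]
R5 ← R5 − (2)·R2: [0, 0, 0, 0, 0, 0, 0]
The echelon form has 2 nonzero rows, and every pivot lies in the first 6 columns, so rank(C) = rank([C|b]) = 2.
The system is consistent.
rank = 2 < 6 unknowns, so there are infinitely many solutions.

infinite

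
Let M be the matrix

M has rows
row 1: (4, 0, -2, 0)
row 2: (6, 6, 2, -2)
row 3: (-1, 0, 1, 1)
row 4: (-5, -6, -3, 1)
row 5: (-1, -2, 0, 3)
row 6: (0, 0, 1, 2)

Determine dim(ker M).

Row reduce to echelon form.
R2 ← R2 − (3/2)·R1: [0, 6, 5, -2]
R3 ← R3 + (1/4)·R1: [0, 0, 1/2, 1]
R4 ← R4 + (5/4)·R1: [0, -6, -11/2, 1]
R5 ← R5 + (1/4)·R1: [0, -2, -1/2, 3]
R4 ← R4 + R2: [0, 0, -1/2, -1]
R5 ← R5 + (1/3)·R2: [0, 0, 7/6, 7/3]
R4 ← R4 + R3: [0, 0, 0, 0]
R5 ← R5 − (7/3)·R3: [0, 0, 0, 0]
R6 ← R6 − (2)·R3: [0, 0, 0, 0]
3 nonzero rows, so rank(M) = 3.
M has 4 columns; by rank–nullity, nullity = 4 − 3 = 1.

1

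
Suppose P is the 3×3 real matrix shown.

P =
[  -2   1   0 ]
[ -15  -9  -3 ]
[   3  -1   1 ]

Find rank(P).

3

Row reduce to echelon form.
R2 ← R2 − (15/2)·R1: [0, -33/2, -3]
R3 ← R3 + (3/2)·R1: [0, 1/2, 1]
R3 ← R3 + (1/33)·R2: [0, 0, 10/11]
Echelon form has 3 nonzero rows, so rank(P) = 3.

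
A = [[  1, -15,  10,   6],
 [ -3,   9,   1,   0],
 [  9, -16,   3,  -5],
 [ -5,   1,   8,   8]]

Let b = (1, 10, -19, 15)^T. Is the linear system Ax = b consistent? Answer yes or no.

yes

Row reduce the augmented matrix [A | b].
R2 ← R2 + (3)·R1: [0, -36, 31, 18, 13]
R3 ← R3 − (9)·R1: [0, 119, -87, -59, -28]
R4 ← R4 + (5)·R1: [0, -74, 58, 38, 20]
R3 ← R3 + (119/36)·R2: [0, 0, 557/36, 1/2, 539/36]
R4 ← R4 − (37/18)·R2: [0, 0, -103/18, 1, -121/18]
R4 ← R4 + (206/557)·R3: [0, 0, 0, 660/557, -660/557]
The echelon form has 4 nonzero rows, and every pivot lies in the first 4 columns, so rank(A) = rank([A|b]) = 4.
The system is consistent.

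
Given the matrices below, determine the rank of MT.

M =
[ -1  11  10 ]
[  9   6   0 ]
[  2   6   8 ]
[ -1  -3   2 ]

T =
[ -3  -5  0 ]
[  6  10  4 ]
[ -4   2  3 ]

3

First compute MT:
[[ 29, 135,  74],
 [  9,  15,  24],
 [ -2,  66,  48],
 [-23, -21,  -6]]
Now row reduce the product.
R2 ← R2 − (9/29)·R1: [0, -780/29, 30/29]
R3 ← R3 + (2/29)·R1: [0, 2184/29, 1540/29]
R4 ← R4 + (23/29)·R1: [0, 2496/29, 1528/29]
R3 ← R3 + (14/5)·R2: [0, 0, 56]
R4 ← R4 + (16/5)·R2: [0, 0, 56]
R4 ← R4 − R3: [0, 0, 0]
3 nonzero rows, so rank(MT) = 3.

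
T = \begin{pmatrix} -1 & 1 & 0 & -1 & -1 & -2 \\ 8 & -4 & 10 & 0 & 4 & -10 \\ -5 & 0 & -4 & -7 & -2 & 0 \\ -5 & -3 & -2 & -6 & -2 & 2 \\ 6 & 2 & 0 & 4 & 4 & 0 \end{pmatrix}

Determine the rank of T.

Row reduce to echelon form.
R2 ← R2 + (8)·R1: [0, 4, 10, -8, -4, -26]
R3 ← R3 − (5)·R1: [0, -5, -4, -2, 3, 10]
R4 ← R4 − (5)·R1: [0, -8, -2, -1, 3, 12]
R5 ← R5 + (6)·R1: [0, 8, 0, -2, -2, -12]
R3 ← R3 + (5/4)·R2: [0, 0, 17/2, -12, -2, -45/2]
R4 ← R4 + (2)·R2: [0, 0, 18, -17, -5, -40]
R5 ← R5 − (2)·R2: [0, 0, -20, 14, 6, 40]
R4 ← R4 − (36/17)·R3: [0, 0, 0, 143/17, -13/17, 130/17]
R5 ← R5 + (40/17)·R3: [0, 0, 0, -242/17, 22/17, -220/17]
R5 ← R5 + (22/13)·R4: [0, 0, 0, 0, 0, 0]
Echelon form has 4 nonzero rows, so rank(T) = 4.

4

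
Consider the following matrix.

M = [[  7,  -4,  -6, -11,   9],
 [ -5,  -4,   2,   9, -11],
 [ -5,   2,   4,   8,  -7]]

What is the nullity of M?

3

Row reduce to echelon form.
R2 ← R2 + (5/7)·R1: [0, -48/7, -16/7, 8/7, -32/7]
R3 ← R3 + (5/7)·R1: [0, -6/7, -2/7, 1/7, -4/7]
R3 ← R3 − (1/8)·R2: [0, 0, 0, 0, 0]
2 nonzero rows, so rank(M) = 2.
M has 5 columns; by rank–nullity, nullity = 5 − 2 = 3.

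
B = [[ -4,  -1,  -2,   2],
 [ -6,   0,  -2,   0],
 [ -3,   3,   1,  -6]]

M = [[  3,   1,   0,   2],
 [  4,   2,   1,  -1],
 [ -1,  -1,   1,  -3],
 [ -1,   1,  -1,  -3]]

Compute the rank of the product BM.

2

First compute BM:
[[-16,  -2,  -5,  -7],
 [-16,  -4,  -2,  -6],
 [  8,  -4,  10,   6]]
Now row reduce the product.
R2 ← R2 − R1: [0, -2, 3, 1]
R3 ← R3 + (1/2)·R1: [0, -5, 15/2, 5/2]
R3 ← R3 − (5/2)·R2: [0, 0, 0, 0]
2 nonzero rows, so rank(BM) = 2.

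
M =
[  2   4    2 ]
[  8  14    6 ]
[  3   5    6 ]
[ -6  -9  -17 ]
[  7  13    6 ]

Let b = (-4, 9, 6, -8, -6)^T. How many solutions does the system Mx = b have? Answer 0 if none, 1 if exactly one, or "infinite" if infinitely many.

0

Row reduce the augmented matrix [M | b].
R2 ← R2 − (4)·R1: [0, -2, -2, 25]
R3 ← R3 − (3/2)·R1: [0, -1, 3, 12]
R4 ← R4 + (3)·R1: [0, 3, -11, -20]
R5 ← R5 − (7/2)·R1: [0, -1, -1, 8]
R3 ← R3 − (1/2)·R2: [0, 0, 4, -1/2]
R4 ← R4 + (3/2)·R2: [0, 0, -14, 35/2]
R5 ← R5 − (1/2)·R2: [0, 0, 0, -9/2]
R4 ← R4 + (7/2)·R3: [0, 0, 0, 63/4]
R5 ← R5 + (2/7)·R4: [0, 0, 0, 0]
The echelon form has 4 nonzero rows; the last pivot sits in the augmented column, so rank(M) = 3 but rank([M|b]) = 4.
Since the ranks differ, the system is inconsistent.
It has no solutions.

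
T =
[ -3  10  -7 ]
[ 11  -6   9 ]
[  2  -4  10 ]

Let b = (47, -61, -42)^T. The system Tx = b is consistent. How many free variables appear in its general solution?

0

Row reduce the augmented matrix [T | b].
R2 ← R2 + (11/3)·R1: [0, 92/3, -50/3, 334/3]
R3 ← R3 + (2/3)·R1: [0, 8/3, 16/3, -32/3]
R3 ← R3 − (2/23)·R2: [0, 0, 156/23, -468/23]
The echelon form has 3 nonzero rows, and every pivot lies in the first 3 columns, so rank(T) = rank([T|b]) = 3.
The system is consistent.
Free variables = (unknowns) − (rank) = 3 − 3 = 0.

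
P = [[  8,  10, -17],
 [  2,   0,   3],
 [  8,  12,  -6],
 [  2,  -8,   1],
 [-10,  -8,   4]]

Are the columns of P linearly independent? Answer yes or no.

yes

Row reduce P to echelon form.
R2 ← R2 − (1/4)·R1: [0, -5/2, 29/4]
R3 ← R3 − R1: [0, 2, 11]
R4 ← R4 − (1/4)·R1: [0, -21/2, 21/4]
R5 ← R5 + (5/4)·R1: [0, 9/2, -69/4]
R3 ← R3 + (4/5)·R2: [0, 0, 84/5]
R4 ← R4 − (21/5)·R2: [0, 0, -126/5]
R5 ← R5 + (9/5)·R2: [0, 0, -21/5]
R4 ← R4 + (3/2)·R3: [0, 0, 0]
R5 ← R5 + (1/4)·R3: [0, 0, 0]
3 pivots among 3 columns.
Every column is a pivot column, so the columns are linearly independent.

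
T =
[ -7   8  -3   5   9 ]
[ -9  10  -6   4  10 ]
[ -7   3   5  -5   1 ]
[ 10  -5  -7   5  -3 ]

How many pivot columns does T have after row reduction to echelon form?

Row reduce to echelon form.
R2 ← R2 − (9/7)·R1: [0, -2/7, -15/7, -17/7, -11/7]
R3 ← R3 − R1: [0, -5, 8, -10, -8]
R4 ← R4 + (10/7)·R1: [0, 45/7, -79/7, 85/7, 69/7]
R3 ← R3 − (35/2)·R2: [0, 0, 91/2, 65/2, 39/2]
R4 ← R4 + (45/2)·R2: [0, 0, -119/2, -85/2, -51/2]
R4 ← R4 + (17/13)·R3: [0, 0, 0, 0, 0]
Echelon form has 3 nonzero rows, so rank(T) = 3.
Each nonzero row contributes one pivot column: 3 pivot columns.

3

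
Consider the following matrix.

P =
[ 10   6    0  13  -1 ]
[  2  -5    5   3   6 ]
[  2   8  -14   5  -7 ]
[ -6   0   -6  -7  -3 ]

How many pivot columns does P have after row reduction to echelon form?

Row reduce to echelon form.
R2 ← R2 − (1/5)·R1: [0, -31/5, 5, 2/5, 31/5]
R3 ← R3 − (1/5)·R1: [0, 34/5, -14, 12/5, -34/5]
R4 ← R4 + (3/5)·R1: [0, 18/5, -6, 4/5, -18/5]
R3 ← R3 + (34/31)·R2: [0, 0, -264/31, 88/31, 0]
R4 ← R4 + (18/31)·R2: [0, 0, -96/31, 32/31, 0]
R4 ← R4 − (4/11)·R3: [0, 0, 0, 0, 0]
Echelon form has 3 nonzero rows, so rank(P) = 3.
Each nonzero row contributes one pivot column: 3 pivot columns.

3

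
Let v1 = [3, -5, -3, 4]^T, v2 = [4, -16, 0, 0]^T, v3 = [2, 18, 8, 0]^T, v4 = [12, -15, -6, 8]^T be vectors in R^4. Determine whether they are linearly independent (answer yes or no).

yes

Form the matrix with these vectors as rows and row reduce.
R2 ← R2 − (4/3)·R1: [0, -28/3, 4, -16/3]
R3 ← R3 − (2/3)·R1: [0, 64/3, 10, -8/3]
R4 ← R4 − (4)·R1: [0, 5, 6, -8]
R3 ← R3 + (16/7)·R2: [0, 0, 134/7, -104/7]
R4 ← R4 + (15/28)·R2: [0, 0, 57/7, -76/7]
R4 ← R4 − (57/134)·R3: [0, 0, 0, -304/67]
4 nonzero rows, so the 4 vectors span a space of dimension 4.
Since 4 = 4, the vectors are linearly independent.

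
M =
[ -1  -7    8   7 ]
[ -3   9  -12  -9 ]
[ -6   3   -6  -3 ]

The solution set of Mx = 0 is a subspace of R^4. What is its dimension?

Row reduce to echelon form.
R2 ← R2 − (3)·R1: [0, 30, -36, -30]
R3 ← R3 − (6)·R1: [0, 45, -54, -45]
R3 ← R3 − (3/2)·R2: [0, 0, 0, 0]
2 nonzero rows, so rank(M) = 2.
M has 4 columns; by rank–nullity, nullity = 4 − 2 = 2.

2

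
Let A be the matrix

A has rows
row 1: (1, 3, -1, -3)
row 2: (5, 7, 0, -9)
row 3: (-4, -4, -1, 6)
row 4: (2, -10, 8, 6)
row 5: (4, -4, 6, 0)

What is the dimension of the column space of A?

Row reduce to echelon form.
R2 ← R2 − (5)·R1: [0, -8, 5, 6]
R3 ← R3 + (4)·R1: [0, 8, -5, -6]
R4 ← R4 − (2)·R1: [0, -16, 10, 12]
R5 ← R5 − (4)·R1: [0, -16, 10, 12]
R3 ← R3 + R2: [0, 0, 0, 0]
R4 ← R4 − (2)·R2: [0, 0, 0, 0]
R5 ← R5 − (2)·R2: [0, 0, 0, 0]
Echelon form has 2 nonzero rows, so rank(A) = 2.
The column space has dimension equal to the rank: 2.

2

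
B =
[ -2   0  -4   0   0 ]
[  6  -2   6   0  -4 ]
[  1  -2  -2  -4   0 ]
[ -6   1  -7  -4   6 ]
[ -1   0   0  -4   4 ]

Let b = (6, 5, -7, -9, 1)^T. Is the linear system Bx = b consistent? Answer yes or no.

no

Row reduce the augmented matrix [B | b].
R2 ← R2 + (3)·R1: [0, -2, -6, 0, -4, 23]
R3 ← R3 + (1/2)·R1: [0, -2, -4, -4, 0, -4]
R4 ← R4 − (3)·R1: [0, 1, 5, -4, 6, -27]
R5 ← R5 − (1/2)·R1: [0, 0, 2, -4, 4, -2]
R3 ← R3 − R2: [0, 0, 2, -4, 4, -27]
R4 ← R4 + (1/2)·R2: [0, 0, 2, -4, 4, -31/2]
R4 ← R4 − R3: [0, 0, 0, 0, 0, 23/2]
R5 ← R5 − R3: [0, 0, 0, 0, 0, 25]
R5 ← R5 − (50/23)·R4: [0, 0, 0, 0, 0, 0]
The echelon form has 4 nonzero rows; the last pivot sits in the augmented column, so rank(B) = 3 but rank([B|b]) = 4.
Since the ranks differ, the system is inconsistent.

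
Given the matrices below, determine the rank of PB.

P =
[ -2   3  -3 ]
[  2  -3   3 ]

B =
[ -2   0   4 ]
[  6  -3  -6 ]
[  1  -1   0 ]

First compute PB:
[[ 19,  -6, -26],
 [-19,   6,  26]]
Now row reduce the product.
R2 ← R2 + R1: [0, 0, 0]
1 nonzero row, so rank(PB) = 1.

1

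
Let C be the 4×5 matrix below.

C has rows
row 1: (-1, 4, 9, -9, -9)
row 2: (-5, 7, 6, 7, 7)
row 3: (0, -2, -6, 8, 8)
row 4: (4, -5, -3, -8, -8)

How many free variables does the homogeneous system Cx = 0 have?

Row reduce to echelon form.
R2 ← R2 − (5)·R1: [0, -13, -39, 52, 52]
R4 ← R4 + (4)·R1: [0, 11, 33, -44, -44]
R3 ← R3 − (2/13)·R2: [0, 0, 0, 0, 0]
R4 ← R4 + (11/13)·R2: [0, 0, 0, 0, 0]
2 nonzero rows, so rank(C) = 2.
C has 5 columns; by rank–nullity, nullity = 5 − 2 = 3.

3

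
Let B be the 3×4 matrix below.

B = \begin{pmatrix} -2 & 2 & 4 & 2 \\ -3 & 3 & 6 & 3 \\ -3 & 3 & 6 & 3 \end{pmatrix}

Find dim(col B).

Row reduce to echelon form.
R2 ← R2 − (3/2)·R1: [0, 0, 0, 0]
R3 ← R3 − (3/2)·R1: [0, 0, 0, 0]
Echelon form has 1 nonzero row, so rank(B) = 1.
The column space has dimension equal to the rank: 1.

1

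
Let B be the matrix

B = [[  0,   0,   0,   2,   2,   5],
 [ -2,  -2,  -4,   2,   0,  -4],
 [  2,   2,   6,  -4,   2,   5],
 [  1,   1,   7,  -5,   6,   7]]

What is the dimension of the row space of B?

Row reduce to echelon form.
Swap R1 ↔ R2
R3 ← R3 + R1: [0, 0, 2, -2, 2, 1]
R4 ← R4 + (1/2)·R1: [0, 0, 5, -4, 6, 5]
Swap R2 ↔ R3
R4 ← R4 − (5/2)·R2: [0, 0, 0, 1, 1, 5/2]
R4 ← R4 − (1/2)·R3: [0, 0, 0, 0, 0, 0]
Echelon form has 3 nonzero rows, so rank(B) = 3.
The row space has dimension equal to the rank: 3.

3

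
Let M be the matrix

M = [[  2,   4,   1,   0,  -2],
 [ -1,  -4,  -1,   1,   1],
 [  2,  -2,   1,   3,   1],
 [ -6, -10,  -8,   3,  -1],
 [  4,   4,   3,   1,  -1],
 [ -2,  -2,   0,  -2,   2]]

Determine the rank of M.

4

Row reduce to echelon form.
R2 ← R2 + (1/2)·R1: [0, -2, -1/2, 1, 0]
R3 ← R3 − R1: [0, -6, 0, 3, 3]
R4 ← R4 + (3)·R1: [0, 2, -5, 3, -7]
R5 ← R5 − (2)·R1: [0, -4, 1, 1, 3]
R6 ← R6 + R1: [0, 2, 1, -2, 0]
R3 ← R3 − (3)·R2: [0, 0, 3/2, 0, 3]
R4 ← R4 + R2: [0, 0, -11/2, 4, -7]
R5 ← R5 − (2)·R2: [0, 0, 2, -1, 3]
R6 ← R6 + R2: [0, 0, 1/2, -1, 0]
R4 ← R4 + (11/3)·R3: [0, 0, 0, 4, 4]
R5 ← R5 − (4/3)·R3: [0, 0, 0, -1, -1]
R6 ← R6 − (1/3)·R3: [0, 0, 0, -1, -1]
R5 ← R5 + (1/4)·R4: [0, 0, 0, 0, 0]
R6 ← R6 + (1/4)·R4: [0, 0, 0, 0, 0]
Echelon form has 4 nonzero rows, so rank(M) = 4.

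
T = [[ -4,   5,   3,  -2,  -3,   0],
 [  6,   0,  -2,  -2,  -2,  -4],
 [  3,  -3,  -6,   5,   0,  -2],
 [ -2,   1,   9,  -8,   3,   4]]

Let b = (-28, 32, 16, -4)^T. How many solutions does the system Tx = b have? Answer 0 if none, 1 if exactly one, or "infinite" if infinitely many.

infinite

Row reduce the augmented matrix [T | b].
R2 ← R2 + (3/2)·R1: [0, 15/2, 5/2, -5, -13/2, -4, -10]
R3 ← R3 + (3/4)·R1: [0, 3/4, -15/4, 7/2, -9/4, -2, -5]
R4 ← R4 − (1/2)·R1: [0, -3/2, 15/2, -7, 9/2, 4, 10]
R3 ← R3 − (1/10)·R2: [0, 0, -4, 4, -8/5, -8/5, -4]
R4 ← R4 + (1/5)·R2: [0, 0, 8, -8, 16/5, 16/5, 8]
R4 ← R4 + (2)·R3: [0, 0, 0, 0, 0, 0, 0]
The echelon form has 3 nonzero rows, and every pivot lies in the first 6 columns, so rank(T) = rank([T|b]) = 3.
The system is consistent.
rank = 3 < 6 unknowns, so there are infinitely many solutions.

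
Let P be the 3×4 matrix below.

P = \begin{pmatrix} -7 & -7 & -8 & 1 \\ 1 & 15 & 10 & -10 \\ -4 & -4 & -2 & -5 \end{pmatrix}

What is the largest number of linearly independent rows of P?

Row reduce to echelon form.
R2 ← R2 + (1/7)·R1: [0, 14, 62/7, -69/7]
R3 ← R3 − (4/7)·R1: [0, 0, 18/7, -39/7]
Echelon form has 3 nonzero rows, so rank(P) = 3.
The rank gives the maximum number of linearly independent rows: 3.

3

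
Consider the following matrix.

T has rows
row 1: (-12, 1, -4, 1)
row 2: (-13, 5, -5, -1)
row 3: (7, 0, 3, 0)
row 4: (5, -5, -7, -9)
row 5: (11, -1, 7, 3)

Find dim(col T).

3

Row reduce to echelon form.
R2 ← R2 − (13/12)·R1: [0, 47/12, -2/3, -25/12]
R3 ← R3 + (7/12)·R1: [0, 7/12, 2/3, 7/12]
R4 ← R4 + (5/12)·R1: [0, -55/12, -26/3, -103/12]
R5 ← R5 + (11/12)·R1: [0, -1/12, 10/3, 47/12]
R3 ← R3 − (7/47)·R2: [0, 0, 36/47, 42/47]
R4 ← R4 + (55/47)·R2: [0, 0, -444/47, -518/47]
R5 ← R5 + (1/47)·R2: [0, 0, 156/47, 182/47]
R4 ← R4 + (37/3)·R3: [0, 0, 0, 0]
R5 ← R5 − (13/3)·R3: [0, 0, 0, 0]
Echelon form has 3 nonzero rows, so rank(T) = 3.
The column space has dimension equal to the rank: 3.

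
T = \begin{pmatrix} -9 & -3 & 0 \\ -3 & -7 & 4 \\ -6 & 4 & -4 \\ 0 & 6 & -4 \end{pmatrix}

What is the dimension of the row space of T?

2

Row reduce to echelon form.
R2 ← R2 − (1/3)·R1: [0, -6, 4]
R3 ← R3 − (2/3)·R1: [0, 6, -4]
R3 ← R3 + R2: [0, 0, 0]
R4 ← R4 + R2: [0, 0, 0]
Echelon form has 2 nonzero rows, so rank(T) = 2.
The row space has dimension equal to the rank: 2.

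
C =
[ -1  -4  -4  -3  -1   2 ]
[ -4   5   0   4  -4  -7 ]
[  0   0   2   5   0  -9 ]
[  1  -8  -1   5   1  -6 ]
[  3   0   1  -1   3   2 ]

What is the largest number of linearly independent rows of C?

Row reduce to echelon form.
R2 ← R2 − (4)·R1: [0, 21, 16, 16, 0, -15]
R4 ← R4 + R1: [0, -12, -5, 2, 0, -4]
R5 ← R5 + (3)·R1: [0, -12, -11, -10, 0, 8]
R4 ← R4 + (4/7)·R2: [0, 0, 29/7, 78/7, 0, -88/7]
R5 ← R5 + (4/7)·R2: [0, 0, -13/7, -6/7, 0, -4/7]
R4 ← R4 − (29/14)·R3: [0, 0, 0, 11/14, 0, 85/14]
R5 ← R5 + (13/14)·R3: [0, 0, 0, 53/14, 0, -125/14]
R5 ← R5 − (53/11)·R4: [0, 0, 0, 0, 0, -420/11]
Echelon form has 5 nonzero rows, so rank(C) = 5.
The rank gives the maximum number of linearly independent rows: 5.

5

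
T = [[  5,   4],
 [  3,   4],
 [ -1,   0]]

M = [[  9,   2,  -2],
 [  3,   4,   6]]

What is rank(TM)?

First compute TM:
[[ 57,  26,  14],
 [ 39,  22,  18],
 [ -9,  -2,   2]]
Now row reduce the product.
R2 ← R2 − (13/19)·R1: [0, 80/19, 160/19]
R3 ← R3 + (3/19)·R1: [0, 40/19, 80/19]
R3 ← R3 − (1/2)·R2: [0, 0, 0]
2 nonzero rows, so rank(TM) = 2.

2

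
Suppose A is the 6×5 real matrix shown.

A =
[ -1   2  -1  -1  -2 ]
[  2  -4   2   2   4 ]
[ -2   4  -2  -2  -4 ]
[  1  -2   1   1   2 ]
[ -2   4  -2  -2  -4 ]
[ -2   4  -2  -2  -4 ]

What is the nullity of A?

Row reduce to echelon form.
R2 ← R2 + (2)·R1: [0, 0, 0, 0, 0]
R3 ← R3 − (2)·R1: [0, 0, 0, 0, 0]
R4 ← R4 + R1: [0, 0, 0, 0, 0]
R5 ← R5 − (2)·R1: [0, 0, 0, 0, 0]
R6 ← R6 − (2)·R1: [0, 0, 0, 0, 0]
1 nonzero row, so rank(A) = 1.
A has 5 columns; by rank–nullity, nullity = 5 − 1 = 4.

4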